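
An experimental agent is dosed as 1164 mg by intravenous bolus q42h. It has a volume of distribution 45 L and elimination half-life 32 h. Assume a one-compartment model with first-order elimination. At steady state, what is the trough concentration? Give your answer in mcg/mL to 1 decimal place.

k = ln2/t½ = ln2/32 ≈ 0.021661 h⁻¹; fraction remaining f = e^(−kτ) = e^(−0.021661×42) ≈ 0.4026.
At steady state, accumulation factor R = 1/(1 − e^(−kτ)) ≈ 1.6739.
Single-dose peak C₀ = D/Vd = 1164/45 ≈ 25.867 mcg/mL.
Cmax,ss = C₀/(1 − f) ≈ 25.867/0.5974 ≈ 43.299 mcg/mL.
Steady-state trough Cmin,ss = Cmax,ss·f ≈ 43.299 × 0.4026 ≈ 17.432 mcg/mL.

17.4 mcg/mL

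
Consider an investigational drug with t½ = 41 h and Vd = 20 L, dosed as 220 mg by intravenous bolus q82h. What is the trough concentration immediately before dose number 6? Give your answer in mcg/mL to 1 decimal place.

3.7 mcg/mL

f = (1/2)^(τ/t½) = (1/2)^(82/41) ≈ 0.2500.
C₀ = D/Vd = 220/20 ≈ 11.000 mcg/mL.
Before the 6th dose, 5 doses have been given. Superposition: Cmin = C₀·(f + f² + … + f^5).
≈ 11.000 × (0.2500 + 0.0625 + 0.0156 + 0.0039 + 0.0010) ≈ 11.000 × 0.3330 ≈ 3.663 mcg/mL.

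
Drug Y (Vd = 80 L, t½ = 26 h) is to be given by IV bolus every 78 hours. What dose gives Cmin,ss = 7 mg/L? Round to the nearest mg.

τ/t½ = 78/26 ≈ 3, so f = (1/2)^(78/26) ≈ 0.125000.
Cmin,ss = (D/Vd)·f/(1−f), so D = Cmin,ss·Vd·(1−f)/f.
D = 7 × 80 × (1−f)/f ≈ 7 × 80 × 7.00000 ≈ 3920.00 mg.

3920 mg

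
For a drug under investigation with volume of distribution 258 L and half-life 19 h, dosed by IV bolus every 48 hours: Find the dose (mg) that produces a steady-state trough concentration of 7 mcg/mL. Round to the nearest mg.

8598 mg

τ/t½ = 48/19 ≈ 2.5263, so f = (1/2)^(48/19) ≈ 0.173581.
Cmin,ss = (D/Vd)·f/(1−f), so D = Cmin,ss·Vd·(1−f)/f.
D = 7 × 258 × (1−f)/f ≈ 7 × 258 × 4.76100 ≈ 8598.37 mg.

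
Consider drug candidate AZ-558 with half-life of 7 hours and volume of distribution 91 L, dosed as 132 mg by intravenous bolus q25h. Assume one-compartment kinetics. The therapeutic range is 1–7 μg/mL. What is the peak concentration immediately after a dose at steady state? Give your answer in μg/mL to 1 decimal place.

Over one 25-h interval, 25/7 ≈ 3.5714 half-lives elapse, leaving f ≈ 0.0841 of each dose.
At steady state, accumulation factor R = 1/(1 − e^(−kτ)) ≈ 1.0918.
Single-dose peak C₀ = D/Vd = 132/91 ≈ 1.451 μg/mL.
Steady-state peak Cmax,ss = C₀·R ≈ 1.451 × 1.0918 ≈ 1.584 μg/mL.
Peak 1.6 μg/mL vs MTC 7 μg/mL: below toxic threshold.

1.6 μg/mL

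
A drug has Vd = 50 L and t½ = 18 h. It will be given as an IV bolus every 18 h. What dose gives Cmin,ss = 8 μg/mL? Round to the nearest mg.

400 mg

τ/t½ = 18/18 ≈ 1, so f = (1/2)^(18/18) ≈ 0.500000.
Cmin,ss = (D/Vd)·f/(1−f), so D = Cmin,ss·Vd·(1−f)/f.
D = 8 × 50 × (1−f)/f ≈ 8 × 50 × 1.00000 ≈ 400.00 mg.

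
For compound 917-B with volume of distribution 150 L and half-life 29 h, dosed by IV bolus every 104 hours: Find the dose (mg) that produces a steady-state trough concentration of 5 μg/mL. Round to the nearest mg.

τ/t½ = 104/29 ≈ 3.5862, so f = (1/2)^(104/29) ≈ 0.083261.
Cmin,ss = (D/Vd)·f/(1−f), so D = Cmin,ss·Vd·(1−f)/f.
D = 5 × 150 × (1−f)/f ≈ 5 × 150 × 11.01043 ≈ 8257.82 mg.

8258 mg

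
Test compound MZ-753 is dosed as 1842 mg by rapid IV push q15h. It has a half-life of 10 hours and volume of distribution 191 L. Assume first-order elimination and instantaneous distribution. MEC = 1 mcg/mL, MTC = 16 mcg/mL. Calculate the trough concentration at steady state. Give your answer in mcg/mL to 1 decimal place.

5.3 mcg/mL

Over one 15-h interval, 15/10 ≈ 1.5 half-lives elapse, leaving f ≈ 0.3536 of each dose.
Accumulation ratio R = 1/(1 − f) ≈ 1/0.6464 ≈ 1.5470.
Single-dose peak C₀ = D/Vd = 1842/191 ≈ 9.644 mcg/mL.
Steady-state peak Cmax,ss = C₀·R ≈ 9.644 × 1.5470 ≈ 14.919 mcg/mL.
One interval later, Cmin,ss = Cmax,ss·e^(−kτ) ≈ 14.919 × 0.3536 ≈ 5.275 mcg/mL.
Trough 5.3 mcg/mL vs MEC 1 mcg/mL: adequate.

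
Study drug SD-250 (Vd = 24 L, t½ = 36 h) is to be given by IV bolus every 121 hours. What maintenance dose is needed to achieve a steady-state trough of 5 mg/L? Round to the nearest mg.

τ/t½ = 121/36 ≈ 3.3611, so f = (1/2)^(121/36) ≈ 0.097321.
Cmin,ss = (D/Vd)·f/(1−f), so D = Cmin,ss·Vd·(1−f)/f.
D = 5 × 24 × (1−f)/f ≈ 5 × 24 × 9.27527 ≈ 1113.03 mg.

1113 mg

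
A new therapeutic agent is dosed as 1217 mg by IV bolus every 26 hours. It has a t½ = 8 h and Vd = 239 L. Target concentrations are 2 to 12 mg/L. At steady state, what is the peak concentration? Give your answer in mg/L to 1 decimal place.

k = ln2/t½ = ln2/8 ≈ 0.086643 h⁻¹; fraction remaining f = e^(−kτ) = e^(−0.086643×26) ≈ 0.1051.
Accumulation ratio R = 1/(1 − f) ≈ 1/0.8949 ≈ 1.1174.
Each bolus raises the concentration by D/Vd = 1217/239 ≈ 5.092 mg/L.
Cmax,ss = C₀/(1 − f) ≈ 5.092/0.8949 ≈ 5.690 mg/L.
Peak 5.7 mg/L vs MTC 12 mg/L: below toxic threshold.

5.7 mg/L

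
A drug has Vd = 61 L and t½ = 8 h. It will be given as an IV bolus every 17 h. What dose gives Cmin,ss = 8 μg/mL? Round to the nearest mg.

1641 mg

τ/t½ = 17/8 ≈ 2.125, so f = (1/2)^(17/8) ≈ 0.229251.
Cmin,ss = (D/Vd)·f/(1−f), so D = Cmin,ss·Vd·(1−f)/f.
D = 8 × 61 × (1−f)/f ≈ 8 × 61 × 3.36203 ≈ 1640.67 mg.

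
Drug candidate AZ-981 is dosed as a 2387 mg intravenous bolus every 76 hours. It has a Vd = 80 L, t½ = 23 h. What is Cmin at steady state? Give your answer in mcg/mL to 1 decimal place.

k = ln2/t½ = ln2/23 ≈ 0.030137 h⁻¹; fraction remaining f = e^(−kτ) = e^(−0.030137×76) ≈ 0.1012.
Single-dose peak C₀ = D/Vd = 2387/80 ≈ 29.837 mcg/mL.
Steady-state trough Cmin,ss = C₀·f/(1−f) ≈ 29.837 × 0.1012/0.8988 ≈ 3.359 mcg/mL.

3.4 mcg/mL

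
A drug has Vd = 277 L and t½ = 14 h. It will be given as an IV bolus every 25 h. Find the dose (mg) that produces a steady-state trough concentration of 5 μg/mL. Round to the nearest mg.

3390 mg

τ/t½ = 25/14 ≈ 1.7857, so f = (1/2)^(25/14) ≈ 0.290032.
Cmin,ss = (D/Vd)·f/(1−f), so D = Cmin,ss·Vd·(1−f)/f.
D = 5 × 277 × (1−f)/f ≈ 5 × 277 × 2.44790 ≈ 3390.34 mg.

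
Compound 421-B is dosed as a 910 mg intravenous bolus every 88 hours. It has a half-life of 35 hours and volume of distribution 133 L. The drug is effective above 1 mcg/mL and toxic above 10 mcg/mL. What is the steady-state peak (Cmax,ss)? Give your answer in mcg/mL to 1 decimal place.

k = ln2/t½ = ln2/35 ≈ 0.019804 h⁻¹; fraction remaining f = e^(−kτ) = e^(−0.019804×88) ≈ 0.1750.
At steady state, accumulation factor R = 1/(1 − e^(−kτ)) ≈ 1.2121.
Single-dose peak C₀ = D/Vd = 910/133 ≈ 6.842 mcg/mL.
Steady-state peak Cmax,ss = C₀·R ≈ 6.842 × 1.2121 ≈ 8.293 mcg/mL.
Peak 8.3 mcg/mL vs MTC 10 mcg/mL: below toxic threshold.

8.3 mcg/mL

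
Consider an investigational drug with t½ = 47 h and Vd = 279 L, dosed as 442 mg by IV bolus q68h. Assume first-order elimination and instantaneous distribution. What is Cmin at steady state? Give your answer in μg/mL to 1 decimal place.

0.9 μg/mL

Over one 68-h interval, 68/47 ≈ 1.4468 half-lives elapse, leaving f ≈ 0.3668 of each dose.
Accumulation ratio R = 1/(1 − f) ≈ 1/0.6332 ≈ 1.5793.
Each bolus raises the concentration by D/Vd = 442/279 ≈ 1.584 μg/mL.
Steady-state peak Cmax,ss = C₀·R ≈ 1.584 × 1.5793 ≈ 2.502 μg/mL.
One interval later, Cmin,ss = Cmax,ss·e^(−kτ) ≈ 2.502 × 0.3668 ≈ 0.918 μg/mL.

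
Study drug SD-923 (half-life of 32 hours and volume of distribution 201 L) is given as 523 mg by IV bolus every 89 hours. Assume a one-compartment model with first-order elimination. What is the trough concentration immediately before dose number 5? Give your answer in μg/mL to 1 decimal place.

f = (1/2)^(τ/t½) = (1/2)^(89/32) ≈ 0.1455.
C₀ = D/Vd = 523/201 ≈ 2.602 μg/mL.
Before the 5th dose, 4 doses have been given. Superposition: Cmin = C₀·(f + f² + … + f^4).
≈ 2.602 × (0.1455 + 0.0212 + 0.0031 + 0.0004) ≈ 2.602 × 0.1702 ≈ 0.443 μg/mL.

0.4 μg/mL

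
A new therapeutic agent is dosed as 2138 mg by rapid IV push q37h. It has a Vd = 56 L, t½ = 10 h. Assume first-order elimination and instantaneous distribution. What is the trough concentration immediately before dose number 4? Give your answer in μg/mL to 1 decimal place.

f = (1/2)^(τ/t½) = (1/2)^(37/10) ≈ 0.0769.
C₀ = D/Vd = 2138/56 ≈ 38.179 μg/mL.
Before the 4th dose, 3 doses have been given. Superposition: Cmin = C₀·(f + f² + … + f^3).
≈ 38.179 × (0.0769 + 0.0059 + 0.0005) ≈ 38.179 × 0.0833 ≈ 3.180 μg/mL.

3.2 μg/mL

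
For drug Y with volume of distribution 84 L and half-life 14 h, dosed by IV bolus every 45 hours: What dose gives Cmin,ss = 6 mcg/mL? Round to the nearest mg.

τ/t½ = 45/14 ≈ 3.2143, so f = (1/2)^(45/14) ≈ 0.107747.
Cmin,ss = (D/Vd)·f/(1−f), so D = Cmin,ss·Vd·(1−f)/f.
D = 6 × 84 × (1−f)/f ≈ 6 × 84 × 8.28100 ≈ 4173.62 mg.

4174 mg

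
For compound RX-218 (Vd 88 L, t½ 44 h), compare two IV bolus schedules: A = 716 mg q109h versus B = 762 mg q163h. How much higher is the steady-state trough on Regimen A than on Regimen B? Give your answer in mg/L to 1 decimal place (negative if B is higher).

Regimen A: f = (1/2)^(109/44) ≈ 0.1796; Cmin,ss = (716/88)·f/(1−f) ≈ 1.781 mg/L.
Regimen B: f = (1/2)^(163/44) ≈ 0.0767; Cmin,ss = (762/88)·f/(1−f) ≈ 0.719 mg/L.
Difference ≈ 1.781 − 0.719 ≈ 1.062 mg/L.

1.1 mg/L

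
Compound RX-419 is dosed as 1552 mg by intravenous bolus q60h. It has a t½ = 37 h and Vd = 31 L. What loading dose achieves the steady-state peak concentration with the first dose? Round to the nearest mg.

2299 mg

f = (1/2)^(60/37) ≈ 0.324970; accumulation ratio R = 1/(1−f) ≈ 1.48142.
Loading dose to hit Cmax,ss on first dose: D_load = D_maint·R ≈ 1552 × 1.48142 ≈ 2299.16 mg.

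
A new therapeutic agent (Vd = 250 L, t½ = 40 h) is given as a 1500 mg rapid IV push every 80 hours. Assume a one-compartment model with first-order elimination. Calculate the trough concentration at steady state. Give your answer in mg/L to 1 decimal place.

The dosing interval is 2 half-lives, so f = 2^(−2) = 0.25.
At steady state, R = 1/(1 − 0.25) = 4/3.
Single-dose peak C₀ = D/Vd = 1500/250 = 6 mg/L.
Steady-state peak Cmax,ss = C₀·R = 6 × 4/3 ≈ 8.000 mg/L.
Steady-state trough Cmin,ss = Cmax,ss·f ≈ 8.000 × 0.25 ≈ 2.000 mg/L.

2.0 mg/L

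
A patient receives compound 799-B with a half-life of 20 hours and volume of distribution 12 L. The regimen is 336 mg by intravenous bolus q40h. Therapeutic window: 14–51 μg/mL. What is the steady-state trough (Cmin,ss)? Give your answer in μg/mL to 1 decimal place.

τ = 40 h = 2 half-lives, so f = (1/2)^2 = 0.25.
Accumulation ratio R = 1/(1 − f) = 1/0.75 = 4/3.
Single-dose peak C₀ = D/Vd = 336/12 = 28 μg/mL.
Steady-state peak Cmax,ss = C₀·R = 28 × 4/3 ≈ 37.333 μg/mL.
Steady-state trough Cmin,ss = Cmax,ss·f ≈ 37.333 × 0.25 ≈ 9.333 μg/mL.
Trough 9.3 μg/mL vs MEC 14 μg/mL: subtherapeutic.

9.3 μg/mL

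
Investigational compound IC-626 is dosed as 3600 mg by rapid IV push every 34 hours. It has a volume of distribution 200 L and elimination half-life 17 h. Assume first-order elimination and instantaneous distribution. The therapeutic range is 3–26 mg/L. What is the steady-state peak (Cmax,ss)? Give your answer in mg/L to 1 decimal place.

τ = 34 h = 2 half-lives, so f = (1/2)^2 = 0.25.
Accumulation ratio R = 1/(1 − f) = 1/0.75 = 4/3.
Single-dose peak C₀ = D/Vd = 3600/200 = 18 mg/L.
Steady-state peak Cmax,ss = C₀·R = 18 × 4/3 ≈ 24.000 mg/L.
Peak 24.0 mg/L vs MTC 26 mg/L: below toxic threshold.

24.0 mg/L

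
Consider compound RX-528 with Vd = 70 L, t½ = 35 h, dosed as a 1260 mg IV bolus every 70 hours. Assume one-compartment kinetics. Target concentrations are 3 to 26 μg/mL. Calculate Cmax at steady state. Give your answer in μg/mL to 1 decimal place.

24.0 μg/mL

τ = 70 h = 2 half-lives, so f = (1/2)^2 = 0.25.
Accumulation ratio R = 1/(1 − f) = 1/0.75 = 4/3.
Single-dose peak C₀ = D/Vd = 1260/70 = 18 μg/mL.
Steady-state peak Cmax,ss = C₀·R = 18 × 4/3 ≈ 24.000 μg/mL.
Peak 24.0 μg/mL vs MTC 26 μg/mL: below toxic threshold.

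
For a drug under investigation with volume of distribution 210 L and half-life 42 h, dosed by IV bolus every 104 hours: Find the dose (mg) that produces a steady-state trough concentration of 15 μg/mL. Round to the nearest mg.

τ/t½ = 104/42 ≈ 2.4762, so f = (1/2)^(104/42) ≈ 0.179718.
Cmin,ss = (D/Vd)·f/(1−f), so D = Cmin,ss·Vd·(1−f)/f.
D = 15 × 210 × (1−f)/f ≈ 15 × 210 × 4.56427 ≈ 14377.45 mg.

14377 mg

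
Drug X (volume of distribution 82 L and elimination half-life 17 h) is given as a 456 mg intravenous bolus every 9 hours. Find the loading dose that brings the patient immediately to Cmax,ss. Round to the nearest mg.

f = (1/2)^(9/17) ≈ 0.692837; accumulation ratio R = 1/(1−f) ≈ 3.25560.
Loading dose to hit Cmax,ss on first dose: D_load = D_maint·R ≈ 456 × 3.25560 ≈ 1484.55 mg.

1485 mg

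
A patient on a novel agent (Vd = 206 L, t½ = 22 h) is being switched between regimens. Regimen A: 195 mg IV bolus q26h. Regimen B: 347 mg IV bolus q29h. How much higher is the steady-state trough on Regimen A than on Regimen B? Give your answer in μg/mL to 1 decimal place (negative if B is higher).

Regimen A: f = (1/2)^(26/22) ≈ 0.4408; Cmin,ss = (195/206)·f/(1−f) ≈ 0.746 μg/mL.
Regimen B: f = (1/2)^(29/22) ≈ 0.4010; Cmin,ss = (347/206)·f/(1−f) ≈ 1.128 μg/mL.
Difference ≈ 0.746 − 1.128 ≈ -0.382 μg/mL.

-0.4 μg/mL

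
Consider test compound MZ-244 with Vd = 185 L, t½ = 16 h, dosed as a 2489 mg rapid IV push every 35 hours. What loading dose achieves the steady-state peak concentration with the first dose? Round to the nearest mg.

f = (1/2)^(35/16) ≈ 0.219532; accumulation ratio R = 1/(1−f) ≈ 1.28128.
Loading dose to hit Cmax,ss on first dose: D_load = D_maint·R ≈ 2489 × 1.28128 ≈ 3189.11 mg.

3189 mg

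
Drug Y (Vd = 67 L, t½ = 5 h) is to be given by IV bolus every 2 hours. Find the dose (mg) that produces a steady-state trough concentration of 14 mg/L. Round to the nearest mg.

τ/t½ = 2/5 ≈ 0.4, so f = (1/2)^(2/5) ≈ 0.757858.
Cmin,ss = (D/Vd)·f/(1−f), so D = Cmin,ss·Vd·(1−f)/f.
D = 14 × 67 × (1−f)/f ≈ 14 × 67 × 0.31951 ≈ 299.70 mg.

300 mg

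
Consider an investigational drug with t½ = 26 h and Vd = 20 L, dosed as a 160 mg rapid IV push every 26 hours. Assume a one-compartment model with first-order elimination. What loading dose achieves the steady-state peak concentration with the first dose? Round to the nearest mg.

320 mg

f = (1/2)^(26/26) ≈ 0.500000; accumulation ratio R = 1/(1−f) ≈ 2.00000.
Loading dose to hit Cmax,ss on first dose: D_load = D_maint·R ≈ 160 × 2.00000 ≈ 320.00 mg.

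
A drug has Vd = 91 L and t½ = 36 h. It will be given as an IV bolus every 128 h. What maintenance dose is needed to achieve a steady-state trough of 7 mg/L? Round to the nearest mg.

τ/t½ = 128/36 ≈ 3.5556, so f = (1/2)^(128/36) ≈ 0.085049.
Cmin,ss = (D/Vd)·f/(1−f), so D = Cmin,ss·Vd·(1−f)/f.
D = 7 × 91 × (1−f)/f ≈ 7 × 91 × 10.75793 ≈ 6852.80 mg.

6853 mg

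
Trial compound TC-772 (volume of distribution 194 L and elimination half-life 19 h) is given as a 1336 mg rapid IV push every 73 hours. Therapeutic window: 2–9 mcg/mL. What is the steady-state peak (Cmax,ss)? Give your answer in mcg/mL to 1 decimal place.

7.4 mcg/mL

τ/t½ = 73/19 ≈ 3.8421, so fraction remaining f = (1/2)^(73/19) ≈ 0.0697.
At steady state, accumulation factor R = 1/(1 − e^(−kτ)) ≈ 1.0749.
Single-dose peak C₀ = D/Vd = 1336/194 ≈ 6.887 mcg/mL.
Steady-state peak Cmax,ss = C₀·R ≈ 6.887 × 1.0749 ≈ 7.403 mcg/mL.
Peak 7.4 mcg/mL vs MTC 9 mcg/mL: below toxic threshold.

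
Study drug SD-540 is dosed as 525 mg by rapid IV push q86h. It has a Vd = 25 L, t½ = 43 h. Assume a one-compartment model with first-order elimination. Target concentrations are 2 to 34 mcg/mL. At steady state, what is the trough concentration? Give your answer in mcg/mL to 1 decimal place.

The dosing interval is 2 half-lives, so f = 2^(−2) = 0.25.
At steady state, R = 1/(1 − 0.25) = 4/3.
Single-dose peak C₀ = D/Vd = 525/25 = 21 mcg/mL.
Steady-state peak Cmax,ss = C₀·R = 21 × 4/3 ≈ 28.000 mcg/mL.
Steady-state trough Cmin,ss = Cmax,ss·f ≈ 28.000 × 0.25 ≈ 7.000 mcg/mL.
Trough 7.0 mcg/mL vs MEC 2 mcg/mL: adequate.

7.0 mcg/mL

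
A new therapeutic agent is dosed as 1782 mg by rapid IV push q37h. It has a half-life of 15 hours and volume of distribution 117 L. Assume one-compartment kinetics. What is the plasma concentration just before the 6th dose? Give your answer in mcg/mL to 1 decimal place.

f = (1/2)^(τ/t½) = (1/2)^(37/15) ≈ 0.1809.
C₀ = D/Vd = 1782/117 ≈ 15.231 mcg/mL.
Before the 6th dose, 5 doses have been given. Superposition: Cmin = C₀·(f + f² + … + f^5).
≈ 15.231 × (0.1809 + 0.0327 + 0.0059 + 0.0011 + 0.0002) ≈ 15.231 × 0.2208 ≈ 3.363 mcg/mL.

3.4 mcg/mL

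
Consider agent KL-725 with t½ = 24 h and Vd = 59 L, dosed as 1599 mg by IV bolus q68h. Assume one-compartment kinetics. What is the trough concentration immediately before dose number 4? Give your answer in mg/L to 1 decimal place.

f = (1/2)^(τ/t½) = (1/2)^(68/24) ≈ 0.1403.
C₀ = D/Vd = 1599/59 ≈ 27.102 mg/L.
Before the 4th dose, 3 doses have been given. Superposition: Cmin = C₀·(f + f² + … + f^3).
≈ 27.102 × (0.1403 + 0.0197 + 0.0028) ≈ 27.102 × 0.1628 ≈ 4.412 mg/L.

4.4 mg/L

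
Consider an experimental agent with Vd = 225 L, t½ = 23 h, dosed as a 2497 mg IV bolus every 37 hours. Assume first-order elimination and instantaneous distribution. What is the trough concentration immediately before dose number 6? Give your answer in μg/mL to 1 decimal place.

5.4 μg/mL

f = (1/2)^(τ/t½) = (1/2)^(37/23) ≈ 0.3279.
C₀ = D/Vd = 2497/225 ≈ 11.098 μg/mL.
Before the 6th dose, 5 doses have been given. Superposition: Cmin = C₀·(f + f² + … + f^5).
≈ 11.098 × (0.3279 + 0.1075 + 0.0353 + 0.0116 + 0.0038) ≈ 11.098 × 0.4861 ≈ 5.395 μg/mL.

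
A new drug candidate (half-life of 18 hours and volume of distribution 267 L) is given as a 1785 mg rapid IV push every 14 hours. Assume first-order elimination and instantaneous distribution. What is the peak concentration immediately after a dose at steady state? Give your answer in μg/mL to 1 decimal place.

Over one 14-h interval, 14/18 ≈ 0.77778 half-lives elapse, leaving f ≈ 0.5833 of each dose.
Accumulation ratio R = 1/(1 − f) ≈ 1/0.4167 ≈ 2.3998.
Single-dose peak C₀ = D/Vd = 1785/267 ≈ 6.685 μg/mL.
Steady-state peak Cmax,ss = C₀·R ≈ 6.685 × 2.3998 ≈ 16.043 μg/mL.

16.0 μg/mL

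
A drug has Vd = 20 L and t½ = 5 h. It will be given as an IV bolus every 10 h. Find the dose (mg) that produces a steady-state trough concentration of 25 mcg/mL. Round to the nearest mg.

1500 mg

τ/t½ = 10/5 ≈ 2, so f = (1/2)^(10/5) ≈ 0.250000.
Cmin,ss = (D/Vd)·f/(1−f), so D = Cmin,ss·Vd·(1−f)/f.
D = 25 × 20 × (1−f)/f ≈ 25 × 20 × 3.00000 ≈ 1500.00 mg.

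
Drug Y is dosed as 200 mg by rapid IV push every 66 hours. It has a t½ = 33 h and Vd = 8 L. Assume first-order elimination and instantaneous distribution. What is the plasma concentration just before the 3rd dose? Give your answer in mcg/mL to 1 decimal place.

7.8 mcg/mL

f = (1/2)^(τ/t½) = (1/2)^(66/33) ≈ 0.2500.
C₀ = D/Vd = 200/8 ≈ 25.000 mcg/mL.
Before the 3rd dose, 2 doses have been given. Superposition: Cmin = C₀·(f + f²).
≈ 25.000 × (0.2500 + 0.0625) ≈ 25.000 × 0.3125 ≈ 7.812 mcg/mL.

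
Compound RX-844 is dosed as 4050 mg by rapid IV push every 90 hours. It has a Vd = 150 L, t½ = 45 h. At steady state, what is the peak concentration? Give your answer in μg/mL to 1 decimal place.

36.0 μg/mL

The dosing interval is 2 half-lives, so f = 2^(−2) = 0.25.
At steady state, R = 1/(1 − 0.25) = 4/3.
Single-dose peak C₀ = D/Vd = 4050/150 = 27 μg/mL.
Steady-state peak Cmax,ss = C₀·R = 27 × 4/3 ≈ 36.000 μg/mL.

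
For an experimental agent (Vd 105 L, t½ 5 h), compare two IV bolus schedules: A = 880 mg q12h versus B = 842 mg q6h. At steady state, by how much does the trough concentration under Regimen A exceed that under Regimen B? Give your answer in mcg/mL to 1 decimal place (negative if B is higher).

Regimen A: f = (1/2)^(12/5) ≈ 0.1895; Cmin,ss = (880/105)·f/(1−f) ≈ 1.960 mcg/mL.
Regimen B: f = (1/2)^(6/5) ≈ 0.4353; Cmin,ss = (842/105)·f/(1−f) ≈ 6.181 mcg/mL.
Difference ≈ 1.960 − 6.181 ≈ -4.221 mcg/mL.

-4.2 mcg/mL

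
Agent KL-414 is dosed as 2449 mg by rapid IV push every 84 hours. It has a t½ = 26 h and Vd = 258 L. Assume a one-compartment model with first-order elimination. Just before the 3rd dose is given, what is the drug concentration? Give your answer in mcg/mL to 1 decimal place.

1.1 mcg/mL

f = (1/2)^(τ/t½) = (1/2)^(84/26) ≈ 0.1065.
C₀ = D/Vd = 2449/258 ≈ 9.492 mcg/mL.
Before the 3rd dose, 2 doses have been given. Superposition: Cmin = C₀·(f + f²).
≈ 9.492 × (0.1065 + 0.0113) ≈ 9.492 × 0.1178 ≈ 1.118 mcg/mL.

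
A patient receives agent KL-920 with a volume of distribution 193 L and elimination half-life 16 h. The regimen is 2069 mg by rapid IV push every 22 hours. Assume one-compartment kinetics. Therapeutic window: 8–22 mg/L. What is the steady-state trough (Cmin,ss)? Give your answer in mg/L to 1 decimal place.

τ/t½ = 22/16 ≈ 1.375, so fraction remaining f = (1/2)^(22/16) ≈ 0.3856.
Each bolus raises the concentration by D/Vd = 2069/193 ≈ 10.720 mg/L.
Steady-state trough Cmin,ss = C₀·f/(1−f) ≈ 10.720 × 0.3856/0.6144 ≈ 6.728 mg/L.
Trough 6.7 mg/L vs MEC 8 mg/L: subtherapeutic.

6.7 mg/L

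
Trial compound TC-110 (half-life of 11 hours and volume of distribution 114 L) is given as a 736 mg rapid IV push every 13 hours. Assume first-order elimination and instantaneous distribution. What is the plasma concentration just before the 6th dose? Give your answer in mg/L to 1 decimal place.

f = (1/2)^(τ/t½) = (1/2)^(13/11) ≈ 0.4408.
C₀ = D/Vd = 736/114 ≈ 6.456 mg/L.
Before the 6th dose, 5 doses have been given. Superposition: Cmin = C₀·(f + f² + … + f^5).
≈ 6.456 × (0.4408 + 0.1943 + 0.0856 + 0.0378 + 0.0166) ≈ 6.456 × 0.7751 ≈ 5.004 mg/L.

5.0 mg/L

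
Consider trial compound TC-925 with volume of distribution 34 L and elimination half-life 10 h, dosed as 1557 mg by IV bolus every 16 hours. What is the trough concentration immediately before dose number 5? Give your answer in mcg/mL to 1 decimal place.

f = (1/2)^(τ/t½) = (1/2)^(16/10) ≈ 0.3299.
C₀ = D/Vd = 1557/34 ≈ 45.794 mcg/mL.
Before the 5th dose, 4 doses have been given. Superposition: Cmin = C₀·(f + f² + … + f^4).
≈ 45.794 × (0.3299 + 0.1088 + 0.0359 + 0.0118) ≈ 45.794 × 0.4864 ≈ 22.274 mcg/mL.

22.3 mcg/mL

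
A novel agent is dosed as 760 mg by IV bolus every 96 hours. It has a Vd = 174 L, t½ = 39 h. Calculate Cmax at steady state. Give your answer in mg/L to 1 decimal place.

5.3 mg/L

k = ln2/t½ = ln2/39 ≈ 0.017773 h⁻¹; fraction remaining f = e^(−kτ) = e^(−0.017773×96) ≈ 0.1816.
At steady state, accumulation factor R = 1/(1 − e^(−kτ)) ≈ 1.2219.
Each bolus raises the concentration by D/Vd = 760/174 ≈ 4.368 mg/L.
Steady-state peak Cmax,ss = C₀·R ≈ 4.368 × 1.2219 ≈ 5.337 mg/L.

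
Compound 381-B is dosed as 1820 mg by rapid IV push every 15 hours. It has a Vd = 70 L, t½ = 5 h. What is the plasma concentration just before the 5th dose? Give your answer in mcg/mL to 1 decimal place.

f = (1/2)^(τ/t½) = (1/2)^(15/5) ≈ 0.1250.
C₀ = D/Vd = 1820/70 ≈ 26.000 mcg/mL.
Before the 5th dose, 4 doses have been given. Superposition: Cmin = C₀·(f + f² + … + f^4).
≈ 26.000 × (0.1250 + 0.0156 + 0.0020 + 0.0002) ≈ 26.000 × 0.1428 ≈ 3.713 mcg/mL.

3.7 mcg/mL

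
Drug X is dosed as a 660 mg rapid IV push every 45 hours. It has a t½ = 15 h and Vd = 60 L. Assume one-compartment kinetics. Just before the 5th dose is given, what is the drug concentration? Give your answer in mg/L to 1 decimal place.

f = (1/2)^(τ/t½) = (1/2)^(45/15) ≈ 0.1250.
C₀ = D/Vd = 660/60 ≈ 11.000 mg/L.
Before the 5th dose, 4 doses have been given. Superposition: Cmin = C₀·(f + f² + … + f^4).
≈ 11.000 × (0.1250 + 0.0156 + 0.0020 + 0.0002) ≈ 11.000 × 0.1428 ≈ 1.571 mg/L.

1.6 mg/L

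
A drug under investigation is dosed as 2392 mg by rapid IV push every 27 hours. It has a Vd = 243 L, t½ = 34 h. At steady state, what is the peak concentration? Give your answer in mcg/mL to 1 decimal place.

23.3 mcg/mL

Over one 27-h interval, 27/34 ≈ 0.79412 half-lives elapse, leaving f ≈ 0.5767 of each dose.
Accumulation ratio R = 1/(1 − f) ≈ 1/0.4233 ≈ 2.3624.
Each bolus raises the concentration by D/Vd = 2392/243 ≈ 9.844 mcg/mL.
Steady-state peak Cmax,ss = C₀·R ≈ 9.844 × 2.3624 ≈ 23.255 mcg/mL.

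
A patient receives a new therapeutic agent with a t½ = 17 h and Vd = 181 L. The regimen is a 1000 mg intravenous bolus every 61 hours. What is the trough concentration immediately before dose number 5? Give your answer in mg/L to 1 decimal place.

0.5 mg/L

f = (1/2)^(τ/t½) = (1/2)^(61/17) ≈ 0.0831.
C₀ = D/Vd = 1000/181 ≈ 5.525 mg/L.
Before the 5th dose, 4 doses have been given. Superposition: Cmin = C₀·(f + f² + … + f^4).
≈ 5.525 × (0.0831 + 0.0069 + 0.0006 + 0.0000) ≈ 5.525 × 0.0906 ≈ 0.501 mg/L.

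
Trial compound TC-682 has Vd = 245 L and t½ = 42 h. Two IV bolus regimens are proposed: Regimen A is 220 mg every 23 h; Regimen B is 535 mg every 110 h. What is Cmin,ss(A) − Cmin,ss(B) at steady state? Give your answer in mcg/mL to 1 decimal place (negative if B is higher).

1.5 mcg/mL

Regimen A: f = (1/2)^(23/42) ≈ 0.6841; Cmin,ss = (220/245)·f/(1−f) ≈ 1.945 mcg/mL.
Regimen B: f = (1/2)^(110/42) ≈ 0.1628; Cmin,ss = (535/245)·f/(1−f) ≈ 0.425 mcg/mL.
Difference ≈ 1.945 − 0.425 ≈ 1.520 mcg/mL.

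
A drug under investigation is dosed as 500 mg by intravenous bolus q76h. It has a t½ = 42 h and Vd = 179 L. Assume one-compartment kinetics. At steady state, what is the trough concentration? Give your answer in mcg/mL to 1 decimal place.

τ/t½ = 76/42 ≈ 1.8095, so fraction remaining f = (1/2)^(76/42) ≈ 0.2853.
Accumulation ratio R = 1/(1 − f) ≈ 1/0.7147 ≈ 1.3992.
Single-dose peak C₀ = D/Vd = 500/179 ≈ 2.793 mcg/mL.
Steady-state peak Cmax,ss = C₀·R ≈ 2.793 × 1.3992 ≈ 3.908 mcg/mL.
Steady-state trough Cmin,ss = Cmax,ss·f ≈ 3.908 × 0.2853 ≈ 1.115 mcg/mL.

1.1 mcg/mL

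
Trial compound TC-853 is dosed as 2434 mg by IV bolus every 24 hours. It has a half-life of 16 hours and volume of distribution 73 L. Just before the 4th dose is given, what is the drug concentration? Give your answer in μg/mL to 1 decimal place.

f = (1/2)^(τ/t½) = (1/2)^(24/16) ≈ 0.3536.
C₀ = D/Vd = 2434/73 ≈ 33.342 μg/mL.
Before the 4th dose, 3 doses have been given. Superposition: Cmin = C₀·(f + f² + … + f^3).
≈ 33.342 × (0.3536 + 0.1250 + 0.0442) ≈ 33.342 × 0.5228 ≈ 17.431 μg/mL.

17.4 μg/mL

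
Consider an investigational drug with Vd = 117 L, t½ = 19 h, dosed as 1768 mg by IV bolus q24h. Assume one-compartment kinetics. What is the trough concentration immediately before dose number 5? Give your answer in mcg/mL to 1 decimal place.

f = (1/2)^(τ/t½) = (1/2)^(24/19) ≈ 0.4166.
C₀ = D/Vd = 1768/117 ≈ 15.111 mcg/mL.
Before the 5th dose, 4 doses have been given. Superposition: Cmin = C₀·(f + f² + … + f^4).
≈ 15.111 × (0.4166 + 0.1736 + 0.0723 + 0.0301) ≈ 15.111 × 0.6926 ≈ 10.466 mcg/mL.

10.5 mcg/mL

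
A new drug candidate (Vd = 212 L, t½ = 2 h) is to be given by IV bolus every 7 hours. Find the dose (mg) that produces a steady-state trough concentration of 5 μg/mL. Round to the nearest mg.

10933 mg

τ/t½ = 7/2 ≈ 3.5, so f = (1/2)^(7/2) ≈ 0.088388.
Cmin,ss = (D/Vd)·f/(1−f), so D = Cmin,ss·Vd·(1−f)/f.
D = 5 × 212 × (1−f)/f ≈ 5 × 212 × 10.31375 ≈ 10932.58 mg.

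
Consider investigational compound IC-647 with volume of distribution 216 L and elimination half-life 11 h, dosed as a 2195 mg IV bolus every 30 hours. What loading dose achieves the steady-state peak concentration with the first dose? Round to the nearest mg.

f = (1/2)^(30/11) ≈ 0.151011; accumulation ratio R = 1/(1−f) ≈ 1.17787.
Loading dose to hit Cmax,ss on first dose: D_load = D_maint·R ≈ 2195 × 1.17787 ≈ 2585.42 mg.

2585 mg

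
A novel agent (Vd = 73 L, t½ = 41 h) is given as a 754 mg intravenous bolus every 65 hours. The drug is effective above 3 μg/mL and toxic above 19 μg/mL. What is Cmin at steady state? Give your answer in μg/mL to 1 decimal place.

τ/t½ = 65/41 ≈ 1.5854, so fraction remaining f = (1/2)^(65/41) ≈ 0.3332.
Accumulation ratio R = 1/(1 − f) ≈ 1/0.6668 ≈ 1.4997.
Single-dose peak C₀ = D/Vd = 754/73 ≈ 10.329 μg/mL.
Cmax,ss = C₀/(1 − f) ≈ 10.329/0.6668 ≈ 15.490 μg/mL.
One interval later, Cmin,ss = Cmax,ss·e^(−kτ) ≈ 15.490 × 0.3332 ≈ 5.161 μg/mL.
Trough 5.2 μg/mL vs MEC 3 μg/mL: adequate.

5.2 μg/mL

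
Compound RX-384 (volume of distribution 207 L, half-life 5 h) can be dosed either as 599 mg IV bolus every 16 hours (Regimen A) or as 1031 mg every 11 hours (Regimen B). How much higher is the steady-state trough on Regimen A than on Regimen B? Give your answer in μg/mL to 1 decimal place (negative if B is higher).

Regimen A: f = (1/2)^(16/5) ≈ 0.1088; Cmin,ss = (599/207)·f/(1−f) ≈ 0.353 μg/mL.
Regimen B: f = (1/2)^(11/5) ≈ 0.2176; Cmin,ss = (1031/207)·f/(1−f) ≈ 1.385 μg/mL.
Difference ≈ 0.353 − 1.385 ≈ -1.032 μg/mL.

-1.0 μg/mL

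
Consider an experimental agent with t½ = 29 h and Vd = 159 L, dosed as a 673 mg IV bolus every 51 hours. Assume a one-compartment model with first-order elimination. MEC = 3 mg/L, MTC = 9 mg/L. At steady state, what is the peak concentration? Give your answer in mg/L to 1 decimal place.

6.0 mg/L

τ/t½ = 51/29 ≈ 1.7586, so fraction remaining f = (1/2)^(51/29) ≈ 0.2955.
At steady state, accumulation factor R = 1/(1 − e^(−kτ)) ≈ 1.4194.
Single-dose peak C₀ = D/Vd = 673/159 ≈ 4.233 mg/L.
Cmax,ss = C₀/(1 − f) ≈ 4.233/0.7045 ≈ 6.009 mg/L.
Peak 6.0 mg/L vs MTC 9 mg/L: below toxic threshold.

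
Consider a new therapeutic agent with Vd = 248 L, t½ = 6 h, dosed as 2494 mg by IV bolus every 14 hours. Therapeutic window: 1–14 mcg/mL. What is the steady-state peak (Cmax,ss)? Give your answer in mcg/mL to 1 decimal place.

12.5 mcg/mL

τ/t½ = 14/6 ≈ 2.3333, so fraction remaining f = (1/2)^(14/6) ≈ 0.1984.
At steady state, accumulation factor R = 1/(1 − e^(−kτ)) ≈ 1.2475.
Single-dose peak C₀ = D/Vd = 2494/248 ≈ 10.056 mcg/mL.
Steady-state peak Cmax,ss = C₀·R ≈ 10.056 × 1.2475 ≈ 12.545 mcg/mL.
Peak 12.5 mcg/mL vs MTC 14 mcg/mL: below toxic threshold.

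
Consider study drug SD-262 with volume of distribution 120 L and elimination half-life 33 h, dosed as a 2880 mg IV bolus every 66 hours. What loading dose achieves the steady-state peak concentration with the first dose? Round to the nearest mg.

3840 mg

f = (1/2)^(66/33) ≈ 0.250000; accumulation ratio R = 1/(1−f) ≈ 1.33333.
Loading dose to hit Cmax,ss on first dose: D_load = D_maint·R ≈ 2880 × 1.33333 ≈ 3839.99 mg.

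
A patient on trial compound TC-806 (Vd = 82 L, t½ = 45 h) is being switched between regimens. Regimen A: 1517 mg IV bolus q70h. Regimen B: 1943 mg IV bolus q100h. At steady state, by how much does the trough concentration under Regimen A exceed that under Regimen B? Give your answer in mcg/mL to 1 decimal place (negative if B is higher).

3.1 mcg/mL

Regimen A: f = (1/2)^(70/45) ≈ 0.3402; Cmin,ss = (1517/82)·f/(1−f) ≈ 9.539 mcg/mL.
Regimen B: f = (1/2)^(100/45) ≈ 0.2143; Cmin,ss = (1943/82)·f/(1−f) ≈ 6.463 mcg/mL.
Difference ≈ 9.539 − 6.463 ≈ 3.076 mcg/mL.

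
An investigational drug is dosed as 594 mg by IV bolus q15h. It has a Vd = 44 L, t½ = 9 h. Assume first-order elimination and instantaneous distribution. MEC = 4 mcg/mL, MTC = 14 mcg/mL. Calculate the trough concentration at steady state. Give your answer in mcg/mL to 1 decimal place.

Over one 15-h interval, 15/9 ≈ 1.6667 half-lives elapse, leaving f ≈ 0.3150 of each dose.
Accumulation ratio R = 1/(1 − f) ≈ 1/0.6850 ≈ 1.4599.
Single-dose peak C₀ = D/Vd = 594/44 ≈ 13.500 mcg/mL.
Steady-state peak Cmax,ss = C₀·R ≈ 13.500 × 1.4599 ≈ 19.709 mcg/mL.
One interval later, Cmin,ss = Cmax,ss·e^(−kτ) ≈ 19.709 × 0.3150 ≈ 6.208 mcg/mL.
Trough 6.2 mcg/mL vs MEC 4 mcg/mL: adequate.

6.2 mcg/mL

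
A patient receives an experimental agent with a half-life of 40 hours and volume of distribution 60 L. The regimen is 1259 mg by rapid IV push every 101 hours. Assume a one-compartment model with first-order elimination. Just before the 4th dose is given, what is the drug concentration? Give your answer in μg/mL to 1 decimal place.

f = (1/2)^(τ/t½) = (1/2)^(101/40) ≈ 0.1737.
C₀ = D/Vd = 1259/60 ≈ 20.983 μg/mL.
Before the 4th dose, 3 doses have been given. Superposition: Cmin = C₀·(f + f² + … + f^3).
≈ 20.983 × (0.1737 + 0.0302 + 0.0052) ≈ 20.983 × 0.2091 ≈ 4.388 μg/mL.

4.4 μg/mL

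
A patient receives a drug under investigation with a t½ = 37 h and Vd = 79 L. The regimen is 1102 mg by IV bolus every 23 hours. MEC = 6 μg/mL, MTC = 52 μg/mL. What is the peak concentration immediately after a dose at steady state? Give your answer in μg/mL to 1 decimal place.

39.8 μg/mL

k = ln2/t½ = ln2/37 ≈ 0.018734 h⁻¹; fraction remaining f = e^(−kτ) = e^(−0.018734×23) ≈ 0.6499.
At steady state, accumulation factor R = 1/(1 − e^(−kτ)) ≈ 2.8563.
Each bolus raises the concentration by D/Vd = 1102/79 ≈ 13.949 μg/mL.
Steady-state peak Cmax,ss = C₀·R ≈ 13.949 × 2.8563 ≈ 39.843 μg/mL.
Peak 39.8 μg/mL vs MTC 52 μg/mL: below toxic threshold.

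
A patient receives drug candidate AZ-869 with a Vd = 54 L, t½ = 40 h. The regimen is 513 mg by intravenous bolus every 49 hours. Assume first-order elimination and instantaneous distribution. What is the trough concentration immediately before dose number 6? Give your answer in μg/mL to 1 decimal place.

7.0 μg/mL

f = (1/2)^(τ/t½) = (1/2)^(49/40) ≈ 0.4278.
C₀ = D/Vd = 513/54 ≈ 9.500 μg/mL.
Before the 6th dose, 5 doses have been given. Superposition: Cmin = C₀·(f + f² + … + f^5).
≈ 9.500 × (0.4278 + 0.1830 + 0.0783 + 0.0335 + 0.0143) ≈ 9.500 × 0.7369 ≈ 7.001 μg/mL.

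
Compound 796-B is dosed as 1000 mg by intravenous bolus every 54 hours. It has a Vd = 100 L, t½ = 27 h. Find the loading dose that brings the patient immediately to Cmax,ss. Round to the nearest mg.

f = (1/2)^(54/27) ≈ 0.250000; accumulation ratio R = 1/(1−f) ≈ 1.33333.
Loading dose to hit Cmax,ss on first dose: D_load = D_maint·R ≈ 1000 × 1.33333 ≈ 1333.33 mg.

1333 mg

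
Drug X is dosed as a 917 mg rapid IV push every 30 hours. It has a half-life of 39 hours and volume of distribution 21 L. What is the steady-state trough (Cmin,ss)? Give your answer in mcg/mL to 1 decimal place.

62.0 mcg/mL

τ/t½ = 30/39 ≈ 0.76923, so fraction remaining f = (1/2)^(30/39) ≈ 0.5867.
At steady state, accumulation factor R = 1/(1 − e^(−kτ)) ≈ 2.4195.
Each bolus raises the concentration by D/Vd = 917/21 ≈ 43.667 mcg/mL.
Steady-state peak Cmax,ss = C₀·R ≈ 43.667 × 2.4195 ≈ 105.652 mcg/mL.
Steady-state trough Cmin,ss = Cmax,ss·f ≈ 105.652 × 0.5867 ≈ 61.986 mcg/mL.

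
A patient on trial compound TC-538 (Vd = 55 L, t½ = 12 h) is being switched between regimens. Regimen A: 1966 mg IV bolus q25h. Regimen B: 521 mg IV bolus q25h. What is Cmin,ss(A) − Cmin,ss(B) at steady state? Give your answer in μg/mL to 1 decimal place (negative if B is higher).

Regimen A: f = (1/2)^(25/12) ≈ 0.2360; Cmin,ss = (1966/55)·f/(1−f) ≈ 11.042 μg/mL.
Regimen B: f = (1/2)^(25/12) ≈ 0.2360; Cmin,ss = (521/55)·f/(1−f) ≈ 2.926 μg/mL.
Difference ≈ 11.042 − 2.926 ≈ 8.116 μg/mL.

8.1 μg/mL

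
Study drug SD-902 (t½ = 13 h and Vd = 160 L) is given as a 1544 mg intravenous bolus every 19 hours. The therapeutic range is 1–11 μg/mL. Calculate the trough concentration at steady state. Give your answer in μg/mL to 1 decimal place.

τ/t½ = 19/13 ≈ 1.4615, so fraction remaining f = (1/2)^(19/13) ≈ 0.3631.
Each bolus raises the concentration by D/Vd = 1544/160 ≈ 9.650 μg/mL.
Steady-state trough Cmin,ss = C₀·f/(1−f) ≈ 9.650 × 0.3631/0.6369 ≈ 5.502 μg/mL.
Trough 5.5 μg/mL vs MEC 1 μg/mL: adequate.

5.5 μg/mL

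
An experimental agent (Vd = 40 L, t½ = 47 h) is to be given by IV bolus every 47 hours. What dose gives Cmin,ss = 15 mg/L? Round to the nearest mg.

τ/t½ = 47/47 ≈ 1, so f = (1/2)^(47/47) ≈ 0.500000.
Cmin,ss = (D/Vd)·f/(1−f), so D = Cmin,ss·Vd·(1−f)/f.
D = 15 × 40 × (1−f)/f ≈ 15 × 40 × 1.00000 ≈ 600.00 mg.

600 mg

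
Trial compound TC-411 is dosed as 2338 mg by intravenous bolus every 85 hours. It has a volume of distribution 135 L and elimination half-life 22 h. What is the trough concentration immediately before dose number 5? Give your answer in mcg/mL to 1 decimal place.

f = (1/2)^(τ/t½) = (1/2)^(85/22) ≈ 0.0687.
C₀ = D/Vd = 2338/135 ≈ 17.319 mcg/mL.
Before the 5th dose, 4 doses have been given. Superposition: Cmin = C₀·(f + f² + … + f^4).
≈ 17.319 × (0.0687 + 0.0047 + 0.0003 + 0.0000) ≈ 17.319 × 0.0737 ≈ 1.276 mcg/mL.

1.3 mcg/mL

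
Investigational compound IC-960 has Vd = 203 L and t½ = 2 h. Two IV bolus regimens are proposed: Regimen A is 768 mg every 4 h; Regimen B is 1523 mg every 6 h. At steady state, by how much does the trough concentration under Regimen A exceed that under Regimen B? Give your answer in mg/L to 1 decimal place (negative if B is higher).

0.2 mg/L

Regimen A: f = (1/2)^(4/2) ≈ 0.2500; Cmin,ss = (768/203)·f/(1−f) ≈ 1.261 mg/L.
Regimen B: f = (1/2)^(6/2) ≈ 0.1250; Cmin,ss = (1523/203)·f/(1−f) ≈ 1.072 mg/L.
Difference ≈ 1.261 − 1.072 ≈ 0.189 mg/L.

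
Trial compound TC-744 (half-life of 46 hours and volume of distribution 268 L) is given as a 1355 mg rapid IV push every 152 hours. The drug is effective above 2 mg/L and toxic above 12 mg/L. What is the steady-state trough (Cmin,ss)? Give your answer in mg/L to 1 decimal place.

τ/t½ = 152/46 ≈ 3.3043, so fraction remaining f = (1/2)^(152/46) ≈ 0.1012.
At steady state, accumulation factor R = 1/(1 − e^(−kτ)) ≈ 1.1126.
Each bolus raises the concentration by D/Vd = 1355/268 ≈ 5.056 mg/L.
Cmax,ss = C₀/(1 − f) ≈ 5.056/0.8988 ≈ 5.625 mg/L.
Steady-state trough Cmin,ss = Cmax,ss·f ≈ 5.625 × 0.1012 ≈ 0.569 mg/L.
Trough 0.6 mg/L vs MEC 2 mg/L: subtherapeutic.

0.6 mg/L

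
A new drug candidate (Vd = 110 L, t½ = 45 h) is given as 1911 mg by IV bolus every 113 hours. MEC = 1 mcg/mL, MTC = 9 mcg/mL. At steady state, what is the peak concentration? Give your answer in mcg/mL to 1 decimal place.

21.1 mcg/mL

k = ln2/t½ = ln2/45 ≈ 0.015403 h⁻¹; fraction remaining f = e^(−kτ) = e^(−0.015403×113) ≈ 0.1754.
At steady state, accumulation factor R = 1/(1 − e^(−kτ)) ≈ 1.2127.
Single-dose peak C₀ = D/Vd = 1911/110 ≈ 17.373 mcg/mL.
Steady-state peak Cmax,ss = C₀·R ≈ 17.373 × 1.2127 ≈ 21.068 mcg/mL.
Peak 21.1 mcg/mL vs MTC 9 mcg/mL: exceeds toxic threshold.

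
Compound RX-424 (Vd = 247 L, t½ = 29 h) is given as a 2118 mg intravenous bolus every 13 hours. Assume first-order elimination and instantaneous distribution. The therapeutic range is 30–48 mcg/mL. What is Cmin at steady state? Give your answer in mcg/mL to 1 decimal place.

23.5 mcg/mL

k = ln2/t½ = ln2/29 ≈ 0.023902 h⁻¹; fraction remaining f = e^(−kτ) = e^(−0.023902×13) ≈ 0.7329.
Each bolus raises the concentration by D/Vd = 2118/247 ≈ 8.575 mcg/mL.
Steady-state trough Cmin,ss = C₀·f/(1−f) ≈ 8.575 × 0.7329/0.2671 ≈ 23.529 mcg/mL.
Trough 23.5 mcg/mL vs MEC 30 mcg/mL: subtherapeutic.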